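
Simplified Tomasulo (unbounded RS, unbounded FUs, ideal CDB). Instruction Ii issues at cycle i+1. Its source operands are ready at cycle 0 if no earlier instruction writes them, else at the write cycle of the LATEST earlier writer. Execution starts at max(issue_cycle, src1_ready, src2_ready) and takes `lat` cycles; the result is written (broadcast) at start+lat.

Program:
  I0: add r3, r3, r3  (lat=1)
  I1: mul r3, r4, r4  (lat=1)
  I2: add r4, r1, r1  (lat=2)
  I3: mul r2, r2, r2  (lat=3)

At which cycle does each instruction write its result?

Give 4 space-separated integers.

Answer: 2 3 5 7

Derivation:
I0 add r3: issue@1 deps=(None,None) exec_start@1 write@2
I1 mul r3: issue@2 deps=(None,None) exec_start@2 write@3
I2 add r4: issue@3 deps=(None,None) exec_start@3 write@5
I3 mul r2: issue@4 deps=(None,None) exec_start@4 write@7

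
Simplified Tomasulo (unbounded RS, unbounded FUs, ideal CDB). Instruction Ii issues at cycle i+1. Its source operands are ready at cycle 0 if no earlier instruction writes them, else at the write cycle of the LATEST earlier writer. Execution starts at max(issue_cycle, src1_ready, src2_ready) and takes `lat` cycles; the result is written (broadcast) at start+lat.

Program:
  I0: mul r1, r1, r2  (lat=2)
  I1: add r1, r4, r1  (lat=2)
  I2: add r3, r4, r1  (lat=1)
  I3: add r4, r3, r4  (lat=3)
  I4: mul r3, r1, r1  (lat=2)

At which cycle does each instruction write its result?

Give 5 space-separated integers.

Answer: 3 5 6 9 7

Derivation:
I0 mul r1: issue@1 deps=(None,None) exec_start@1 write@3
I1 add r1: issue@2 deps=(None,0) exec_start@3 write@5
I2 add r3: issue@3 deps=(None,1) exec_start@5 write@6
I3 add r4: issue@4 deps=(2,None) exec_start@6 write@9
I4 mul r3: issue@5 deps=(1,1) exec_start@5 write@7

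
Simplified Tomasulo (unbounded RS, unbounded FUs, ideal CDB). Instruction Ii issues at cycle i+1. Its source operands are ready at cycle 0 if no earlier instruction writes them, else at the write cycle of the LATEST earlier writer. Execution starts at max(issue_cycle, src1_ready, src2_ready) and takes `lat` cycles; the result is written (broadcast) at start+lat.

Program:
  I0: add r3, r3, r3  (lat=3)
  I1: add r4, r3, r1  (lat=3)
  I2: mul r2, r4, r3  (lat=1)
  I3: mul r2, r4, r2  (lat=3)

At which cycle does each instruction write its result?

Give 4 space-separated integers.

I0 add r3: issue@1 deps=(None,None) exec_start@1 write@4
I1 add r4: issue@2 deps=(0,None) exec_start@4 write@7
I2 mul r2: issue@3 deps=(1,0) exec_start@7 write@8
I3 mul r2: issue@4 deps=(1,2) exec_start@8 write@11

Answer: 4 7 8 11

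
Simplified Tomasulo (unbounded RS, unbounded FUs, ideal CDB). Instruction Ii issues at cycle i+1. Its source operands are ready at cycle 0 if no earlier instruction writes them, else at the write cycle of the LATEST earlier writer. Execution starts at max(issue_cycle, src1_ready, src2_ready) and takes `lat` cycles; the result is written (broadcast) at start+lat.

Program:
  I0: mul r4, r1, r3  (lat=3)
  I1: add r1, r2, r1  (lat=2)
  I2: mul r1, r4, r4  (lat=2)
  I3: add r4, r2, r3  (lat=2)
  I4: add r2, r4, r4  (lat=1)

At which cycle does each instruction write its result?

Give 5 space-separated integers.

Answer: 4 4 6 6 7

Derivation:
I0 mul r4: issue@1 deps=(None,None) exec_start@1 write@4
I1 add r1: issue@2 deps=(None,None) exec_start@2 write@4
I2 mul r1: issue@3 deps=(0,0) exec_start@4 write@6
I3 add r4: issue@4 deps=(None,None) exec_start@4 write@6
I4 add r2: issue@5 deps=(3,3) exec_start@6 write@7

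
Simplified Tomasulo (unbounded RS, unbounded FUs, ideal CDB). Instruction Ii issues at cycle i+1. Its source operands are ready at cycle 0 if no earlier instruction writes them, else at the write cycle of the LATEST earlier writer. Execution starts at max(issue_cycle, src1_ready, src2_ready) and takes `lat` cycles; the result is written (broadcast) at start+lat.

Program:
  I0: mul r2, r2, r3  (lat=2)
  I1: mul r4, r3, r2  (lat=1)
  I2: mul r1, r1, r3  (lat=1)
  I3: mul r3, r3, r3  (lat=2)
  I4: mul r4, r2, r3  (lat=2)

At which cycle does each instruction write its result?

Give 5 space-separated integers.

Answer: 3 4 4 6 8

Derivation:
I0 mul r2: issue@1 deps=(None,None) exec_start@1 write@3
I1 mul r4: issue@2 deps=(None,0) exec_start@3 write@4
I2 mul r1: issue@3 deps=(None,None) exec_start@3 write@4
I3 mul r3: issue@4 deps=(None,None) exec_start@4 write@6
I4 mul r4: issue@5 deps=(0,3) exec_start@6 write@8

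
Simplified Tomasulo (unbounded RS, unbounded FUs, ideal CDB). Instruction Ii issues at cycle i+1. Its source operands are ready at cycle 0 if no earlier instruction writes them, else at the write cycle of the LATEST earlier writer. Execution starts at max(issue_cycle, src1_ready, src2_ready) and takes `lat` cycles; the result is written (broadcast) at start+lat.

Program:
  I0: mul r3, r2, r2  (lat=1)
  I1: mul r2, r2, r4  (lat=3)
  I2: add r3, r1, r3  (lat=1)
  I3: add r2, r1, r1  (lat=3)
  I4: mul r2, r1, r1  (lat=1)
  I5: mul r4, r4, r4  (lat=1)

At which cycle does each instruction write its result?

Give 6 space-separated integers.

Answer: 2 5 4 7 6 7

Derivation:
I0 mul r3: issue@1 deps=(None,None) exec_start@1 write@2
I1 mul r2: issue@2 deps=(None,None) exec_start@2 write@5
I2 add r3: issue@3 deps=(None,0) exec_start@3 write@4
I3 add r2: issue@4 deps=(None,None) exec_start@4 write@7
I4 mul r2: issue@5 deps=(None,None) exec_start@5 write@6
I5 mul r4: issue@6 deps=(None,None) exec_start@6 write@7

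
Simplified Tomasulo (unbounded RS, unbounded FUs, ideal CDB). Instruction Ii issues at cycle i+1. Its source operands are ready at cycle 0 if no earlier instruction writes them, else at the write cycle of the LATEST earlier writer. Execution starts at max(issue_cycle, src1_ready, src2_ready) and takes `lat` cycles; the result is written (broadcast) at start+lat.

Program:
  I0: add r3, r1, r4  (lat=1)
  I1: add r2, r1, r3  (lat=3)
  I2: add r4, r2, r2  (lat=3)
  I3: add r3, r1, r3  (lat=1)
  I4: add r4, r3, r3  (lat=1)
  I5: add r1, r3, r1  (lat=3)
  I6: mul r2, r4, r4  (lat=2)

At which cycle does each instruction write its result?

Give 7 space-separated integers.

I0 add r3: issue@1 deps=(None,None) exec_start@1 write@2
I1 add r2: issue@2 deps=(None,0) exec_start@2 write@5
I2 add r4: issue@3 deps=(1,1) exec_start@5 write@8
I3 add r3: issue@4 deps=(None,0) exec_start@4 write@5
I4 add r4: issue@5 deps=(3,3) exec_start@5 write@6
I5 add r1: issue@6 deps=(3,None) exec_start@6 write@9
I6 mul r2: issue@7 deps=(4,4) exec_start@7 write@9

Answer: 2 5 8 5 6 9 9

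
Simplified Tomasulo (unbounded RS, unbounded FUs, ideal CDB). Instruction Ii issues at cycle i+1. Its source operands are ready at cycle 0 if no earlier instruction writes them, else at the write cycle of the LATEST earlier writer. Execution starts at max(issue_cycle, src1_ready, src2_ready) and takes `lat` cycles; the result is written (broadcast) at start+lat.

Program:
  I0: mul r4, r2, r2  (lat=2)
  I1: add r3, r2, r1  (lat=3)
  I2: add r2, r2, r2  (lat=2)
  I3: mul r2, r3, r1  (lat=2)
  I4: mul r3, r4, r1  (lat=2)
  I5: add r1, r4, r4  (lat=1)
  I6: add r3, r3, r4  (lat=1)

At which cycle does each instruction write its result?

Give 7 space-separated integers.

Answer: 3 5 5 7 7 7 8

Derivation:
I0 mul r4: issue@1 deps=(None,None) exec_start@1 write@3
I1 add r3: issue@2 deps=(None,None) exec_start@2 write@5
I2 add r2: issue@3 deps=(None,None) exec_start@3 write@5
I3 mul r2: issue@4 deps=(1,None) exec_start@5 write@7
I4 mul r3: issue@5 deps=(0,None) exec_start@5 write@7
I5 add r1: issue@6 deps=(0,0) exec_start@6 write@7
I6 add r3: issue@7 deps=(4,0) exec_start@7 write@8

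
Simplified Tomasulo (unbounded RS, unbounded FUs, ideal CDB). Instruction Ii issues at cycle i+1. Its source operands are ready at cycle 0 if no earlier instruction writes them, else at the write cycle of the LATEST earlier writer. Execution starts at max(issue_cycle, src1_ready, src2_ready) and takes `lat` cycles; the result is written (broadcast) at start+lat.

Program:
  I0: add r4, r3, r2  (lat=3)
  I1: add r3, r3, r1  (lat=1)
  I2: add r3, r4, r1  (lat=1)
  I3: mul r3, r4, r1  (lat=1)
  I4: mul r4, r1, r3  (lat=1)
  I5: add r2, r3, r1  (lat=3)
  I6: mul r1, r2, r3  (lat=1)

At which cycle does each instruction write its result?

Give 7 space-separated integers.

I0 add r4: issue@1 deps=(None,None) exec_start@1 write@4
I1 add r3: issue@2 deps=(None,None) exec_start@2 write@3
I2 add r3: issue@3 deps=(0,None) exec_start@4 write@5
I3 mul r3: issue@4 deps=(0,None) exec_start@4 write@5
I4 mul r4: issue@5 deps=(None,3) exec_start@5 write@6
I5 add r2: issue@6 deps=(3,None) exec_start@6 write@9
I6 mul r1: issue@7 deps=(5,3) exec_start@9 write@10

Answer: 4 3 5 5 6 9 10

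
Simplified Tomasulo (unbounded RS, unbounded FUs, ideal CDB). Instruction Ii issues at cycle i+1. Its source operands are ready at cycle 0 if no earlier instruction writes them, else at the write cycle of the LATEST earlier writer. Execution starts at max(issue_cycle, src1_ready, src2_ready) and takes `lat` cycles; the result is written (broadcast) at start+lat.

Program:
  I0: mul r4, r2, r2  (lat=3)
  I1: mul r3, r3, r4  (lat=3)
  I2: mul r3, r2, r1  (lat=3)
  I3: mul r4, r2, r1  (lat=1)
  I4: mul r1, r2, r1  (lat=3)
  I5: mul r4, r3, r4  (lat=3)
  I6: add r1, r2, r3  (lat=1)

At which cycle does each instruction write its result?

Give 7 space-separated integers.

I0 mul r4: issue@1 deps=(None,None) exec_start@1 write@4
I1 mul r3: issue@2 deps=(None,0) exec_start@4 write@7
I2 mul r3: issue@3 deps=(None,None) exec_start@3 write@6
I3 mul r4: issue@4 deps=(None,None) exec_start@4 write@5
I4 mul r1: issue@5 deps=(None,None) exec_start@5 write@8
I5 mul r4: issue@6 deps=(2,3) exec_start@6 write@9
I6 add r1: issue@7 deps=(None,2) exec_start@7 write@8

Answer: 4 7 6 5 8 9 8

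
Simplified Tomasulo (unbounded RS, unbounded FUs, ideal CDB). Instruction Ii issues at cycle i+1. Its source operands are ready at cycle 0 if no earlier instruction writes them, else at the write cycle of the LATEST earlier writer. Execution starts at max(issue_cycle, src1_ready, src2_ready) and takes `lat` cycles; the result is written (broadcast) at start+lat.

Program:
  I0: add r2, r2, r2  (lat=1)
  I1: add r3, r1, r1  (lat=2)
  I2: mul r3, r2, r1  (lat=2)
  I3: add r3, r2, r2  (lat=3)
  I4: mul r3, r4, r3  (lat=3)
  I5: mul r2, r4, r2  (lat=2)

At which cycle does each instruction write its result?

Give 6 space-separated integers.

Answer: 2 4 5 7 10 8

Derivation:
I0 add r2: issue@1 deps=(None,None) exec_start@1 write@2
I1 add r3: issue@2 deps=(None,None) exec_start@2 write@4
I2 mul r3: issue@3 deps=(0,None) exec_start@3 write@5
I3 add r3: issue@4 deps=(0,0) exec_start@4 write@7
I4 mul r3: issue@5 deps=(None,3) exec_start@7 write@10
I5 mul r2: issue@6 deps=(None,0) exec_start@6 write@8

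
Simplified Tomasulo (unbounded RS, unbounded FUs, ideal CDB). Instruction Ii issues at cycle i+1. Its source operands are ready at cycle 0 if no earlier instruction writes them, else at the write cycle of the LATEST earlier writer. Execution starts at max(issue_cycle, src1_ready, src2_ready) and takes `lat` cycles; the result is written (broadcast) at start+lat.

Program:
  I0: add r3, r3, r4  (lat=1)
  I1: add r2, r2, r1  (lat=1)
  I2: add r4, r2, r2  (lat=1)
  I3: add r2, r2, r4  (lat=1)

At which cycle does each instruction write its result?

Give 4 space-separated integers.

I0 add r3: issue@1 deps=(None,None) exec_start@1 write@2
I1 add r2: issue@2 deps=(None,None) exec_start@2 write@3
I2 add r4: issue@3 deps=(1,1) exec_start@3 write@4
I3 add r2: issue@4 deps=(1,2) exec_start@4 write@5

Answer: 2 3 4 5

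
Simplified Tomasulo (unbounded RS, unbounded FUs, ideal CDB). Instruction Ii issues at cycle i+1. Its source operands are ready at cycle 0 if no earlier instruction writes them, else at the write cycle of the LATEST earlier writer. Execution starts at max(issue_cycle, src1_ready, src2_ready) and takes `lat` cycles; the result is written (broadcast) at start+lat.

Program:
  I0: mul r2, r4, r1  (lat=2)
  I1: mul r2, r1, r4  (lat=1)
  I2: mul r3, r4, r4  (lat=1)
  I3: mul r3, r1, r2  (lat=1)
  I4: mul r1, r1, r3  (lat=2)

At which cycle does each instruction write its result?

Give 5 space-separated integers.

I0 mul r2: issue@1 deps=(None,None) exec_start@1 write@3
I1 mul r2: issue@2 deps=(None,None) exec_start@2 write@3
I2 mul r3: issue@3 deps=(None,None) exec_start@3 write@4
I3 mul r3: issue@4 deps=(None,1) exec_start@4 write@5
I4 mul r1: issue@5 deps=(None,3) exec_start@5 write@7

Answer: 3 3 4 5 7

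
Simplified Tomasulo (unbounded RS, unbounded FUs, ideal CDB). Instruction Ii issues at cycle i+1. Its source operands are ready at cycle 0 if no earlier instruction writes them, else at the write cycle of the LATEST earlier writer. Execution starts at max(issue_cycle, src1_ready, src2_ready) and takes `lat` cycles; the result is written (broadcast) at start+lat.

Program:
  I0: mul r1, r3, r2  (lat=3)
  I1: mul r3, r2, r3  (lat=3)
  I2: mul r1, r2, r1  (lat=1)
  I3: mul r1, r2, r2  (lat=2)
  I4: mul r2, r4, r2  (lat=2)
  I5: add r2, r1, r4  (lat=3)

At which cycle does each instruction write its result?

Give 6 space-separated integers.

I0 mul r1: issue@1 deps=(None,None) exec_start@1 write@4
I1 mul r3: issue@2 deps=(None,None) exec_start@2 write@5
I2 mul r1: issue@3 deps=(None,0) exec_start@4 write@5
I3 mul r1: issue@4 deps=(None,None) exec_start@4 write@6
I4 mul r2: issue@5 deps=(None,None) exec_start@5 write@7
I5 add r2: issue@6 deps=(3,None) exec_start@6 write@9

Answer: 4 5 5 6 7 9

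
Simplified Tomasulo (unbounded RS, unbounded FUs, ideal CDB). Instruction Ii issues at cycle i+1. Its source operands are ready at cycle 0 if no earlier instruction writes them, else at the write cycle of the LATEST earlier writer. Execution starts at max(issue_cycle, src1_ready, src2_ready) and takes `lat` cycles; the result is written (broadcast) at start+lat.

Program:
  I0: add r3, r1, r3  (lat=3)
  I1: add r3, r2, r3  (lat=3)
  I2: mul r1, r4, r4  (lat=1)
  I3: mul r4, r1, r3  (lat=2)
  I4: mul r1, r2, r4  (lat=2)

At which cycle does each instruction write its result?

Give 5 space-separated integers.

Answer: 4 7 4 9 11

Derivation:
I0 add r3: issue@1 deps=(None,None) exec_start@1 write@4
I1 add r3: issue@2 deps=(None,0) exec_start@4 write@7
I2 mul r1: issue@3 deps=(None,None) exec_start@3 write@4
I3 mul r4: issue@4 deps=(2,1) exec_start@7 write@9
I4 mul r1: issue@5 deps=(None,3) exec_start@9 write@11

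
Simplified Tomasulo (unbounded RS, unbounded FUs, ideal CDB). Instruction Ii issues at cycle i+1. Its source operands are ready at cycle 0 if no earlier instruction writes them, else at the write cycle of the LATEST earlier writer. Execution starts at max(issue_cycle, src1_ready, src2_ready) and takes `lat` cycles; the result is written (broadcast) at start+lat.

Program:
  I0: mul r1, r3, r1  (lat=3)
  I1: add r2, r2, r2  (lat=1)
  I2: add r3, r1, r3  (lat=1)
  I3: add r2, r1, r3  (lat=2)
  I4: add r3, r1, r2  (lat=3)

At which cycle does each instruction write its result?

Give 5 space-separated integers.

I0 mul r1: issue@1 deps=(None,None) exec_start@1 write@4
I1 add r2: issue@2 deps=(None,None) exec_start@2 write@3
I2 add r3: issue@3 deps=(0,None) exec_start@4 write@5
I3 add r2: issue@4 deps=(0,2) exec_start@5 write@7
I4 add r3: issue@5 deps=(0,3) exec_start@7 write@10

Answer: 4 3 5 7 10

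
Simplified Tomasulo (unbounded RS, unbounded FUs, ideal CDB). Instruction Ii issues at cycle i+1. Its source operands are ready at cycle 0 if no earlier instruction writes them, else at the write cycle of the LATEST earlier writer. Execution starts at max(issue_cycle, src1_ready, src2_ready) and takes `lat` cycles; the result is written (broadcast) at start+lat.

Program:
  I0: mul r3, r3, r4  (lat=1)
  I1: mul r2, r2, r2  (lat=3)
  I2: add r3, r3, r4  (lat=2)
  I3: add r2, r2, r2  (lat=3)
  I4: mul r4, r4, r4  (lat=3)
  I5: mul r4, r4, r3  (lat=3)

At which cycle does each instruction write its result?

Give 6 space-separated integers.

I0 mul r3: issue@1 deps=(None,None) exec_start@1 write@2
I1 mul r2: issue@2 deps=(None,None) exec_start@2 write@5
I2 add r3: issue@3 deps=(0,None) exec_start@3 write@5
I3 add r2: issue@4 deps=(1,1) exec_start@5 write@8
I4 mul r4: issue@5 deps=(None,None) exec_start@5 write@8
I5 mul r4: issue@6 deps=(4,2) exec_start@8 write@11

Answer: 2 5 5 8 8 11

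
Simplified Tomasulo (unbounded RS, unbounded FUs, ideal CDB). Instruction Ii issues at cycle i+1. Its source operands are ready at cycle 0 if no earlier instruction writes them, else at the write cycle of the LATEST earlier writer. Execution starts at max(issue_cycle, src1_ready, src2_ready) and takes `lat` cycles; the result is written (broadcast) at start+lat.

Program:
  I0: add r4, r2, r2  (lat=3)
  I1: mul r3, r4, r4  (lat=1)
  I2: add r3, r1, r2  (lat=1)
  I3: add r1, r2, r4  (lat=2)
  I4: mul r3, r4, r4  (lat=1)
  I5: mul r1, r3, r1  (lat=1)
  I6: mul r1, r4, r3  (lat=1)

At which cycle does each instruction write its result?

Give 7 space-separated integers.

I0 add r4: issue@1 deps=(None,None) exec_start@1 write@4
I1 mul r3: issue@2 deps=(0,0) exec_start@4 write@5
I2 add r3: issue@3 deps=(None,None) exec_start@3 write@4
I3 add r1: issue@4 deps=(None,0) exec_start@4 write@6
I4 mul r3: issue@5 deps=(0,0) exec_start@5 write@6
I5 mul r1: issue@6 deps=(4,3) exec_start@6 write@7
I6 mul r1: issue@7 deps=(0,4) exec_start@7 write@8

Answer: 4 5 4 6 6 7 8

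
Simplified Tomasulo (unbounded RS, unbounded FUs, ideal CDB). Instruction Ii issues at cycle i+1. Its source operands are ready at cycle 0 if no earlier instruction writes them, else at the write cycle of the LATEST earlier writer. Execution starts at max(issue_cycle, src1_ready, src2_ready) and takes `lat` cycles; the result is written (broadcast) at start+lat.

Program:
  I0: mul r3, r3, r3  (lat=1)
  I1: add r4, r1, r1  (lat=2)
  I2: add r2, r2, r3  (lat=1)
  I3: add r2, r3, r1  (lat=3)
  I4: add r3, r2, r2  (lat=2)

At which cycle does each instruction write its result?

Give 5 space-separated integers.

I0 mul r3: issue@1 deps=(None,None) exec_start@1 write@2
I1 add r4: issue@2 deps=(None,None) exec_start@2 write@4
I2 add r2: issue@3 deps=(None,0) exec_start@3 write@4
I3 add r2: issue@4 deps=(0,None) exec_start@4 write@7
I4 add r3: issue@5 deps=(3,3) exec_start@7 write@9

Answer: 2 4 4 7 9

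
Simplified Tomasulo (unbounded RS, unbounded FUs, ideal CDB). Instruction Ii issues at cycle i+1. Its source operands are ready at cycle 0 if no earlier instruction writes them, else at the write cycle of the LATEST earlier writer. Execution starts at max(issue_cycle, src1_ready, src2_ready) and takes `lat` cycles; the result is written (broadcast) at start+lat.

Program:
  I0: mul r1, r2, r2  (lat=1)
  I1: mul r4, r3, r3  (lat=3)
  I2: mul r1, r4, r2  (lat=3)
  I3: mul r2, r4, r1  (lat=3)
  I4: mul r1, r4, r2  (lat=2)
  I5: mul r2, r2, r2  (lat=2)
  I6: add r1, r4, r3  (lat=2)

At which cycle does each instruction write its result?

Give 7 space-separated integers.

Answer: 2 5 8 11 13 13 9

Derivation:
I0 mul r1: issue@1 deps=(None,None) exec_start@1 write@2
I1 mul r4: issue@2 deps=(None,None) exec_start@2 write@5
I2 mul r1: issue@3 deps=(1,None) exec_start@5 write@8
I3 mul r2: issue@4 deps=(1,2) exec_start@8 write@11
I4 mul r1: issue@5 deps=(1,3) exec_start@11 write@13
I5 mul r2: issue@6 deps=(3,3) exec_start@11 write@13
I6 add r1: issue@7 deps=(1,None) exec_start@7 write@9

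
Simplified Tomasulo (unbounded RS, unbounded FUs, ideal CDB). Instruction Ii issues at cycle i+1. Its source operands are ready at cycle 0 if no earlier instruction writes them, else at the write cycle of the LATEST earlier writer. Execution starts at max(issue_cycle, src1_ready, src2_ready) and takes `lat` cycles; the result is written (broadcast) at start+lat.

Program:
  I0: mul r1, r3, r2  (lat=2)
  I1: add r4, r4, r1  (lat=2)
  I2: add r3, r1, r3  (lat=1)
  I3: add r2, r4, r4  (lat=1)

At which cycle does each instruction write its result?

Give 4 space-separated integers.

Answer: 3 5 4 6

Derivation:
I0 mul r1: issue@1 deps=(None,None) exec_start@1 write@3
I1 add r4: issue@2 deps=(None,0) exec_start@3 write@5
I2 add r3: issue@3 deps=(0,None) exec_start@3 write@4
I3 add r2: issue@4 deps=(1,1) exec_start@5 write@6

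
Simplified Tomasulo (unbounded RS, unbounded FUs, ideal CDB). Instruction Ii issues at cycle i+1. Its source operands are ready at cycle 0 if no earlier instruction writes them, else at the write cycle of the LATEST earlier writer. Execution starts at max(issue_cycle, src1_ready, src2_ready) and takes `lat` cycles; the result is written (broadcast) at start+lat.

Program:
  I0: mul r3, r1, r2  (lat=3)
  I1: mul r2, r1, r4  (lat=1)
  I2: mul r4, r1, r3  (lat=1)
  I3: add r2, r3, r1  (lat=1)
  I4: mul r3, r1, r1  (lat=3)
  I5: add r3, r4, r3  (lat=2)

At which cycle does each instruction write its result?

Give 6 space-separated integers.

I0 mul r3: issue@1 deps=(None,None) exec_start@1 write@4
I1 mul r2: issue@2 deps=(None,None) exec_start@2 write@3
I2 mul r4: issue@3 deps=(None,0) exec_start@4 write@5
I3 add r2: issue@4 deps=(0,None) exec_start@4 write@5
I4 mul r3: issue@5 deps=(None,None) exec_start@5 write@8
I5 add r3: issue@6 deps=(2,4) exec_start@8 write@10

Answer: 4 3 5 5 8 10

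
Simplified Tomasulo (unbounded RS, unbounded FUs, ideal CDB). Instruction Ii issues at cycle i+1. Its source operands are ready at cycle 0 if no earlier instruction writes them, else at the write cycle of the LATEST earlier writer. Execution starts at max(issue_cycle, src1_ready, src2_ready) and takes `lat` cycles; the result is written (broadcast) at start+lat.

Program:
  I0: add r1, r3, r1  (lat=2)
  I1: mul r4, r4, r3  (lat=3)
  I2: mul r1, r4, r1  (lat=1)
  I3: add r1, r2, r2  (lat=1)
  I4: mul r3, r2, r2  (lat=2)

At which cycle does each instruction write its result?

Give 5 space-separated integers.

I0 add r1: issue@1 deps=(None,None) exec_start@1 write@3
I1 mul r4: issue@2 deps=(None,None) exec_start@2 write@5
I2 mul r1: issue@3 deps=(1,0) exec_start@5 write@6
I3 add r1: issue@4 deps=(None,None) exec_start@4 write@5
I4 mul r3: issue@5 deps=(None,None) exec_start@5 write@7

Answer: 3 5 6 5 7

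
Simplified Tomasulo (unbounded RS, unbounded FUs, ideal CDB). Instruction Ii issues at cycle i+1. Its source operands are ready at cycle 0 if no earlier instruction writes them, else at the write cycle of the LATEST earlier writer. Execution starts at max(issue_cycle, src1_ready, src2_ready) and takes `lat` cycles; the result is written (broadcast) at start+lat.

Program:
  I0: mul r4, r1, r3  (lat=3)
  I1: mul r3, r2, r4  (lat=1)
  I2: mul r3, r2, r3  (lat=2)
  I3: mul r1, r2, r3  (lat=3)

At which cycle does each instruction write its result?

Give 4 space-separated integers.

I0 mul r4: issue@1 deps=(None,None) exec_start@1 write@4
I1 mul r3: issue@2 deps=(None,0) exec_start@4 write@5
I2 mul r3: issue@3 deps=(None,1) exec_start@5 write@7
I3 mul r1: issue@4 deps=(None,2) exec_start@7 write@10

Answer: 4 5 7 10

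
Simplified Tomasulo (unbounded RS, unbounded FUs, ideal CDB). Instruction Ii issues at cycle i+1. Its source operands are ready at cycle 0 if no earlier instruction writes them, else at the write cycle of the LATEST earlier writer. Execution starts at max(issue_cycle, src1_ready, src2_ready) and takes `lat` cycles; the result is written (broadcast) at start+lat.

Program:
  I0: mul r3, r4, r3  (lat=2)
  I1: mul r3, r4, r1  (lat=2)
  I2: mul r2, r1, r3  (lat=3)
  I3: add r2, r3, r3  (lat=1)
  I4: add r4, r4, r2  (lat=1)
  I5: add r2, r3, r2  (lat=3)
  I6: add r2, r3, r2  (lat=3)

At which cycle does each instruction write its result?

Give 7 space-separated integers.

I0 mul r3: issue@1 deps=(None,None) exec_start@1 write@3
I1 mul r3: issue@2 deps=(None,None) exec_start@2 write@4
I2 mul r2: issue@3 deps=(None,1) exec_start@4 write@7
I3 add r2: issue@4 deps=(1,1) exec_start@4 write@5
I4 add r4: issue@5 deps=(None,3) exec_start@5 write@6
I5 add r2: issue@6 deps=(1,3) exec_start@6 write@9
I6 add r2: issue@7 deps=(1,5) exec_start@9 write@12

Answer: 3 4 7 5 6 9 12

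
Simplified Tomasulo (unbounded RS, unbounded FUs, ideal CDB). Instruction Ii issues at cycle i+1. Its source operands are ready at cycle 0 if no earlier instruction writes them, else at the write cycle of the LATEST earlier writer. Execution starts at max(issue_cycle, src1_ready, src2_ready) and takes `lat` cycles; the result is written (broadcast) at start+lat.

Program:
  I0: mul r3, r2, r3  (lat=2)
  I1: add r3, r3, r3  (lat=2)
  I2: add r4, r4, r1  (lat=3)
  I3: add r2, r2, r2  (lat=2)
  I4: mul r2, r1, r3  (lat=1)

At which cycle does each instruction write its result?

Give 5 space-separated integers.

Answer: 3 5 6 6 6

Derivation:
I0 mul r3: issue@1 deps=(None,None) exec_start@1 write@3
I1 add r3: issue@2 deps=(0,0) exec_start@3 write@5
I2 add r4: issue@3 deps=(None,None) exec_start@3 write@6
I3 add r2: issue@4 deps=(None,None) exec_start@4 write@6
I4 mul r2: issue@5 deps=(None,1) exec_start@5 write@6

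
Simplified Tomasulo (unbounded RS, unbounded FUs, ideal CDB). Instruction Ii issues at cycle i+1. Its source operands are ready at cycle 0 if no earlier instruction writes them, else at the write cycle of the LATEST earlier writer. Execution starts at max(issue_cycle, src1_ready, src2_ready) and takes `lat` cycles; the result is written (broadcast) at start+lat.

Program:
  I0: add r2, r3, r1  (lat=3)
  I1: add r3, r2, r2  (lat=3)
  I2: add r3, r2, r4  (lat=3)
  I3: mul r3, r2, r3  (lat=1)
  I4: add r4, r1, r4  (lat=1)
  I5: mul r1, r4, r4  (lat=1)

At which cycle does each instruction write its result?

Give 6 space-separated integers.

I0 add r2: issue@1 deps=(None,None) exec_start@1 write@4
I1 add r3: issue@2 deps=(0,0) exec_start@4 write@7
I2 add r3: issue@3 deps=(0,None) exec_start@4 write@7
I3 mul r3: issue@4 deps=(0,2) exec_start@7 write@8
I4 add r4: issue@5 deps=(None,None) exec_start@5 write@6
I5 mul r1: issue@6 deps=(4,4) exec_start@6 write@7

Answer: 4 7 7 8 6 7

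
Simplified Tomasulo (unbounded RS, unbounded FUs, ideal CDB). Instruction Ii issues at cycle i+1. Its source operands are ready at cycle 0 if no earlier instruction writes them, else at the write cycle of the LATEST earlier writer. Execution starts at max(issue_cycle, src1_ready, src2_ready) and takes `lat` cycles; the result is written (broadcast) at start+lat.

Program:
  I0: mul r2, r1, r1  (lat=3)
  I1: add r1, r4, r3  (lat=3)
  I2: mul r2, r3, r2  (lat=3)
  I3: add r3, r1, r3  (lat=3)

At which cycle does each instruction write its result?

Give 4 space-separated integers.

Answer: 4 5 7 8

Derivation:
I0 mul r2: issue@1 deps=(None,None) exec_start@1 write@4
I1 add r1: issue@2 deps=(None,None) exec_start@2 write@5
I2 mul r2: issue@3 deps=(None,0) exec_start@4 write@7
I3 add r3: issue@4 deps=(1,None) exec_start@5 write@8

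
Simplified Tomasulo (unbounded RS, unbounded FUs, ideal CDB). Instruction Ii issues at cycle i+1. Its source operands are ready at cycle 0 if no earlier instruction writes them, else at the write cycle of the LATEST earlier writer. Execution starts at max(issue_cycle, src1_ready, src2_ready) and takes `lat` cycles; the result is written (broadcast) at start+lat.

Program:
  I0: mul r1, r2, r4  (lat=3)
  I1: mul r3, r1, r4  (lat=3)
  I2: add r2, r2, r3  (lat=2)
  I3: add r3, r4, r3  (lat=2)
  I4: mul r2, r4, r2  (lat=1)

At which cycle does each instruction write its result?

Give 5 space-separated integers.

I0 mul r1: issue@1 deps=(None,None) exec_start@1 write@4
I1 mul r3: issue@2 deps=(0,None) exec_start@4 write@7
I2 add r2: issue@3 deps=(None,1) exec_start@7 write@9
I3 add r3: issue@4 deps=(None,1) exec_start@7 write@9
I4 mul r2: issue@5 deps=(None,2) exec_start@9 write@10

Answer: 4 7 9 9 10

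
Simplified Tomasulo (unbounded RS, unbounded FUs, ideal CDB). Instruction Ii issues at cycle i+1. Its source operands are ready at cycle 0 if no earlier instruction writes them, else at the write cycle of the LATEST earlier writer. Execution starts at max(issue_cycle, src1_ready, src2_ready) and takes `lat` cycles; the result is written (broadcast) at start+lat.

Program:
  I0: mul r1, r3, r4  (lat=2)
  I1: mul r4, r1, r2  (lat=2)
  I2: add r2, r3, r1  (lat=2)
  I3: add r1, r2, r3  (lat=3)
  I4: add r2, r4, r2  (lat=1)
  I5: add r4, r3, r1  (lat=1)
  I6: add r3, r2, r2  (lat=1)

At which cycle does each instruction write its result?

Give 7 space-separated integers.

I0 mul r1: issue@1 deps=(None,None) exec_start@1 write@3
I1 mul r4: issue@2 deps=(0,None) exec_start@3 write@5
I2 add r2: issue@3 deps=(None,0) exec_start@3 write@5
I3 add r1: issue@4 deps=(2,None) exec_start@5 write@8
I4 add r2: issue@5 deps=(1,2) exec_start@5 write@6
I5 add r4: issue@6 deps=(None,3) exec_start@8 write@9
I6 add r3: issue@7 deps=(4,4) exec_start@7 write@8

Answer: 3 5 5 8 6 9 8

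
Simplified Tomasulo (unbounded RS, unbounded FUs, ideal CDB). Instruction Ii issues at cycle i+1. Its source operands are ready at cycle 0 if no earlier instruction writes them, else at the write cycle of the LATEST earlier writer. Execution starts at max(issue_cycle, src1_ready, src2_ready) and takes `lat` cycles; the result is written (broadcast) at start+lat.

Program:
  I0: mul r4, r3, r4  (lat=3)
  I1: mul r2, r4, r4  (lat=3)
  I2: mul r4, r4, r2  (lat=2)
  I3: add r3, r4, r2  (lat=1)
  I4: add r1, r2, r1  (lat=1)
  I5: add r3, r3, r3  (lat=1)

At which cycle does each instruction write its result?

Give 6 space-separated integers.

I0 mul r4: issue@1 deps=(None,None) exec_start@1 write@4
I1 mul r2: issue@2 deps=(0,0) exec_start@4 write@7
I2 mul r4: issue@3 deps=(0,1) exec_start@7 write@9
I3 add r3: issue@4 deps=(2,1) exec_start@9 write@10
I4 add r1: issue@5 deps=(1,None) exec_start@7 write@8
I5 add r3: issue@6 deps=(3,3) exec_start@10 write@11

Answer: 4 7 9 10 8 11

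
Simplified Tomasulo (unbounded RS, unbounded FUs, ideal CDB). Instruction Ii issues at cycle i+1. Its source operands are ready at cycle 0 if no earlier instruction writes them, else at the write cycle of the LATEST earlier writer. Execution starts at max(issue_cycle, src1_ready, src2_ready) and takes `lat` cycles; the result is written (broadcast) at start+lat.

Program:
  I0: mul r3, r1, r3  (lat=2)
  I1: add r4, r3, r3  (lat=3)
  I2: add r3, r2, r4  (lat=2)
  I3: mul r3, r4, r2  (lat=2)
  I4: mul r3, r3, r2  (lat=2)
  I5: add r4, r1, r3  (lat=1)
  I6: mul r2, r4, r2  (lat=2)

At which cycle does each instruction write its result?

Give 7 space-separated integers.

I0 mul r3: issue@1 deps=(None,None) exec_start@1 write@3
I1 add r4: issue@2 deps=(0,0) exec_start@3 write@6
I2 add r3: issue@3 deps=(None,1) exec_start@6 write@8
I3 mul r3: issue@4 deps=(1,None) exec_start@6 write@8
I4 mul r3: issue@5 deps=(3,None) exec_start@8 write@10
I5 add r4: issue@6 deps=(None,4) exec_start@10 write@11
I6 mul r2: issue@7 deps=(5,None) exec_start@11 write@13

Answer: 3 6 8 8 10 11 13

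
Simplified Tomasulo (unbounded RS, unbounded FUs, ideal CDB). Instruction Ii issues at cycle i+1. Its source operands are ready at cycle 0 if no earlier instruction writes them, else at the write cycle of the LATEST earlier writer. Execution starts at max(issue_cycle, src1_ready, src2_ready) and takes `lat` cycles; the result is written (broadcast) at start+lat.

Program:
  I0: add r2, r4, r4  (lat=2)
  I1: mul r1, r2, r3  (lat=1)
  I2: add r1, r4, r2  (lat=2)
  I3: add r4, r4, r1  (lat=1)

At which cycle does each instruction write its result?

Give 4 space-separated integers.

I0 add r2: issue@1 deps=(None,None) exec_start@1 write@3
I1 mul r1: issue@2 deps=(0,None) exec_start@3 write@4
I2 add r1: issue@3 deps=(None,0) exec_start@3 write@5
I3 add r4: issue@4 deps=(None,2) exec_start@5 write@6

Answer: 3 4 5 6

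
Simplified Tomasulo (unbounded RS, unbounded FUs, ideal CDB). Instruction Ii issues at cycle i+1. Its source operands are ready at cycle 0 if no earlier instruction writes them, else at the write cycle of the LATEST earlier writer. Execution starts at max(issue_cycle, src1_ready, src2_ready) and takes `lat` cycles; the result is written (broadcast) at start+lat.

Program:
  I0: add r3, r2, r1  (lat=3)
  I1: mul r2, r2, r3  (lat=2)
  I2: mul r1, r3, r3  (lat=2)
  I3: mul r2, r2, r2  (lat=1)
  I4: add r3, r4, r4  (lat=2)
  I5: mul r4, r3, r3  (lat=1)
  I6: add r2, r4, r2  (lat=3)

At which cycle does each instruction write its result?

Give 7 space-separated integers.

I0 add r3: issue@1 deps=(None,None) exec_start@1 write@4
I1 mul r2: issue@2 deps=(None,0) exec_start@4 write@6
I2 mul r1: issue@3 deps=(0,0) exec_start@4 write@6
I3 mul r2: issue@4 deps=(1,1) exec_start@6 write@7
I4 add r3: issue@5 deps=(None,None) exec_start@5 write@7
I5 mul r4: issue@6 deps=(4,4) exec_start@7 write@8
I6 add r2: issue@7 deps=(5,3) exec_start@8 write@11

Answer: 4 6 6 7 7 8 11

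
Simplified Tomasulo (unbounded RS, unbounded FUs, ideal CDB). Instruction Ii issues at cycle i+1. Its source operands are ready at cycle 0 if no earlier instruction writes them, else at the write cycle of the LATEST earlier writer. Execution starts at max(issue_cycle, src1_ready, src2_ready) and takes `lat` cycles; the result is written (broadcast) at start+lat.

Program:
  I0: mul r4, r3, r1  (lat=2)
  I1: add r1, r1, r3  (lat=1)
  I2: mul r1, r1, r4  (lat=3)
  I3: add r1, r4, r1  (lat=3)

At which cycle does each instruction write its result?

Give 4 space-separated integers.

I0 mul r4: issue@1 deps=(None,None) exec_start@1 write@3
I1 add r1: issue@2 deps=(None,None) exec_start@2 write@3
I2 mul r1: issue@3 deps=(1,0) exec_start@3 write@6
I3 add r1: issue@4 deps=(0,2) exec_start@6 write@9

Answer: 3 3 6 9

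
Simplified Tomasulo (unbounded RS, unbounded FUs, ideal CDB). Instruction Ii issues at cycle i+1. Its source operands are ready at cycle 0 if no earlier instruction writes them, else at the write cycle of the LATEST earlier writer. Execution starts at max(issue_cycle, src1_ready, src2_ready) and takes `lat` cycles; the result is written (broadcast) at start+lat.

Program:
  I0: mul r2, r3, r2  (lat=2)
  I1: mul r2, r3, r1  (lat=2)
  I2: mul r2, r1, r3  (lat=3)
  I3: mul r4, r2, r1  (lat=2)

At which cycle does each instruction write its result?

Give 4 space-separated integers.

I0 mul r2: issue@1 deps=(None,None) exec_start@1 write@3
I1 mul r2: issue@2 deps=(None,None) exec_start@2 write@4
I2 mul r2: issue@3 deps=(None,None) exec_start@3 write@6
I3 mul r4: issue@4 deps=(2,None) exec_start@6 write@8

Answer: 3 4 6 8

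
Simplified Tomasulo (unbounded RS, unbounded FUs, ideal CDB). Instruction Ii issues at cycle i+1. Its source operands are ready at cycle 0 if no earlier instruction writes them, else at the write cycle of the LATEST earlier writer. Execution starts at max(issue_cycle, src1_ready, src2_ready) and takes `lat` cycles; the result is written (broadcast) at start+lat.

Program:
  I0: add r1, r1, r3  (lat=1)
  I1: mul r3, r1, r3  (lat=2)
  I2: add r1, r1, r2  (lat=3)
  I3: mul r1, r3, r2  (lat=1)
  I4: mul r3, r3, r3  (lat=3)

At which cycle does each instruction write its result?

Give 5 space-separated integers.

I0 add r1: issue@1 deps=(None,None) exec_start@1 write@2
I1 mul r3: issue@2 deps=(0,None) exec_start@2 write@4
I2 add r1: issue@3 deps=(0,None) exec_start@3 write@6
I3 mul r1: issue@4 deps=(1,None) exec_start@4 write@5
I4 mul r3: issue@5 deps=(1,1) exec_start@5 write@8

Answer: 2 4 6 5 8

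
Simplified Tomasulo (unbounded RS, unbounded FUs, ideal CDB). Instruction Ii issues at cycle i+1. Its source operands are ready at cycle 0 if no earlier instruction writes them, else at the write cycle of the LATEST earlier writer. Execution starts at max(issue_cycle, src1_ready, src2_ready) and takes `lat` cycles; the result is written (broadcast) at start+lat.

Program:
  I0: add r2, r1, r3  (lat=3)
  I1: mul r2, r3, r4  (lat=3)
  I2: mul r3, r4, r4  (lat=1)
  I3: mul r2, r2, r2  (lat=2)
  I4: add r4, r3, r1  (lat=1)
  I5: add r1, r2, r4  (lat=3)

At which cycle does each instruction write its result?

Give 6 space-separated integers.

Answer: 4 5 4 7 6 10

Derivation:
I0 add r2: issue@1 deps=(None,None) exec_start@1 write@4
I1 mul r2: issue@2 deps=(None,None) exec_start@2 write@5
I2 mul r3: issue@3 deps=(None,None) exec_start@3 write@4
I3 mul r2: issue@4 deps=(1,1) exec_start@5 write@7
I4 add r4: issue@5 deps=(2,None) exec_start@5 write@6
I5 add r1: issue@6 deps=(3,4) exec_start@7 write@10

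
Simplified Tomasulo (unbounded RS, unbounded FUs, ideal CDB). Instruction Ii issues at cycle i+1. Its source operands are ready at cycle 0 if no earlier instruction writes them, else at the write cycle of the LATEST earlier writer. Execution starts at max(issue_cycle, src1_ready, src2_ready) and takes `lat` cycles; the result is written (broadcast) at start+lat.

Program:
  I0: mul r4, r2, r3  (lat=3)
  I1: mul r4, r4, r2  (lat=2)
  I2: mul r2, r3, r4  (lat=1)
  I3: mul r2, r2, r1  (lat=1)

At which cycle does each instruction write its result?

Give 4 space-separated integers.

Answer: 4 6 7 8

Derivation:
I0 mul r4: issue@1 deps=(None,None) exec_start@1 write@4
I1 mul r4: issue@2 deps=(0,None) exec_start@4 write@6
I2 mul r2: issue@3 deps=(None,1) exec_start@6 write@7
I3 mul r2: issue@4 deps=(2,None) exec_start@7 write@8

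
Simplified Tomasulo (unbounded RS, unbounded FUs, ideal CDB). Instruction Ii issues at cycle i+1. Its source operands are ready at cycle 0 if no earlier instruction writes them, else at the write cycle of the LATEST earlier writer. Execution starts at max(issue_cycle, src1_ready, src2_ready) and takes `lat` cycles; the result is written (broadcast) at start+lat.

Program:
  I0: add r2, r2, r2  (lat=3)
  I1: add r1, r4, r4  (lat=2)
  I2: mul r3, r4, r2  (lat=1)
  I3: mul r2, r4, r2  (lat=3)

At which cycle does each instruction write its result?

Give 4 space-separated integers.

I0 add r2: issue@1 deps=(None,None) exec_start@1 write@4
I1 add r1: issue@2 deps=(None,None) exec_start@2 write@4
I2 mul r3: issue@3 deps=(None,0) exec_start@4 write@5
I3 mul r2: issue@4 deps=(None,0) exec_start@4 write@7

Answer: 4 4 5 7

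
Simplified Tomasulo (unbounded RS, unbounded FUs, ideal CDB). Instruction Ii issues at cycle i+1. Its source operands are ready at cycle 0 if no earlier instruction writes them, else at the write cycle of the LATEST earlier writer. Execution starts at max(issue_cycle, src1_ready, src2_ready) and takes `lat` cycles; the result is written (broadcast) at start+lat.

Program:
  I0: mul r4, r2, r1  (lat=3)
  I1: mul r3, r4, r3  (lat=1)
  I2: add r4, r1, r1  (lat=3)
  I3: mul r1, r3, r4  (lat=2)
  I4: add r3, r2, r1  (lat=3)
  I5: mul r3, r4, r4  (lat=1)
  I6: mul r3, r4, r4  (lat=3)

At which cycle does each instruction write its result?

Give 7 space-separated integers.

Answer: 4 5 6 8 11 7 10

Derivation:
I0 mul r4: issue@1 deps=(None,None) exec_start@1 write@4
I1 mul r3: issue@2 deps=(0,None) exec_start@4 write@5
I2 add r4: issue@3 deps=(None,None) exec_start@3 write@6
I3 mul r1: issue@4 deps=(1,2) exec_start@6 write@8
I4 add r3: issue@5 deps=(None,3) exec_start@8 write@11
I5 mul r3: issue@6 deps=(2,2) exec_start@6 write@7
I6 mul r3: issue@7 deps=(2,2) exec_start@7 write@10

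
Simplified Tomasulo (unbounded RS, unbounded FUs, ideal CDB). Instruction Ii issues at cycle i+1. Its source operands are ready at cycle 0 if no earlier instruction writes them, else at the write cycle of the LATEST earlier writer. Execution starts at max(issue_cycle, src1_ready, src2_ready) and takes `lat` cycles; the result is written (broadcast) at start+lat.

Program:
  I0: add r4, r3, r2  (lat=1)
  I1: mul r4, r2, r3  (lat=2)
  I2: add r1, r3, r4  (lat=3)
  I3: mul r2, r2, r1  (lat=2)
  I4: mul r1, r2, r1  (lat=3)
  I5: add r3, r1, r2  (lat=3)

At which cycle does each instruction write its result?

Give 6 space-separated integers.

Answer: 2 4 7 9 12 15

Derivation:
I0 add r4: issue@1 deps=(None,None) exec_start@1 write@2
I1 mul r4: issue@2 deps=(None,None) exec_start@2 write@4
I2 add r1: issue@3 deps=(None,1) exec_start@4 write@7
I3 mul r2: issue@4 deps=(None,2) exec_start@7 write@9
I4 mul r1: issue@5 deps=(3,2) exec_start@9 write@12
I5 add r3: issue@6 deps=(4,3) exec_start@12 write@15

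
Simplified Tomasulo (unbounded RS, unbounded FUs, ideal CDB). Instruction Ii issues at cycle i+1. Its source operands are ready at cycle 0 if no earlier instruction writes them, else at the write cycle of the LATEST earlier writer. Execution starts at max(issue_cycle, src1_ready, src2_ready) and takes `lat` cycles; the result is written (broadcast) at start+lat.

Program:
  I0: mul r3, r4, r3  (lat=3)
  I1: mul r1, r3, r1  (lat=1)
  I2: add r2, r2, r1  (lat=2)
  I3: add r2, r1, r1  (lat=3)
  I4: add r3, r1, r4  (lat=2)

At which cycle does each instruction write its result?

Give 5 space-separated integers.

Answer: 4 5 7 8 7

Derivation:
I0 mul r3: issue@1 deps=(None,None) exec_start@1 write@4
I1 mul r1: issue@2 deps=(0,None) exec_start@4 write@5
I2 add r2: issue@3 deps=(None,1) exec_start@5 write@7
I3 add r2: issue@4 deps=(1,1) exec_start@5 write@8
I4 add r3: issue@5 deps=(1,None) exec_start@5 write@7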